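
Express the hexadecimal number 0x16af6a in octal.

Expand each hex digit to 4 bits: 1=0001 6=0110 a=1010 f=1111 6=0110 a=1010.
Group the bits in threes: 101 101 010 111 101 101 010 → 5527552.

0o5527552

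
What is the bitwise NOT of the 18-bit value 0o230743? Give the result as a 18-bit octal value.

0o547034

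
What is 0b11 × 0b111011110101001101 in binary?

0b10110011011111100111

Multiply each base-2 digit by 3, carrying:
  1×3 = 3 → write 1 carry 1
  0×3+1 = 1 → write 1
  1×3 = 3 → write 1 carry 1
  1×3+1 = 4 → write 0 carry 2
  0×3+2 = 2 → write 0 carry 1
  0×3+1 = 1 → write 1
  1×3 = 3 → write 1 carry 1
  0×3+1 = 1 → write 1
  1×3 = 3 → write 1 carry 1
  0×3+1 = 1 → write 1
  1×3 = 3 → write 1 carry 1
  1×3+1 = 4 → write 0 carry 2
  1×3+2 = 5 → write 1 carry 2
  1×3+2 = 5 → write 1 carry 2
  0×3+2 = 2 → write 0 carry 1
  1×3+1 = 4 → write 0 carry 2
  1×3+2 = 5 → write 1 carry 2
  1×3+2 = 5 → write 1 carry 2
  remaining carry: 10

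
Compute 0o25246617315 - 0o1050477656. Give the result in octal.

0o24176117437

Subtract column by column in base 8:
  5-6 → 7 (borrow)
  1-5-1 → 3 (borrow)
  3-6-1 → 4 (borrow)
  7-7-1 → 7 (borrow)
  1-7-1 → 1 (borrow)
  6-4-1 → 1
  6-0 → 6
  4-5 → 7 (borrow)
  2-0-1 → 1
  5-1 → 4
  2-0 → 2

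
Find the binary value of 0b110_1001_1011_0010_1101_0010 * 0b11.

0b1001111010001100001110110

Multiply each base-2 digit by 3, carrying:
  0×3 = 0 → write 0
  1×3 = 3 → write 1 carry 1
  0×3+1 = 1 → write 1
  0×3 = 0 → write 0
  1×3 = 3 → write 1 carry 1
  0×3+1 = 1 → write 1
  1×3 = 3 → write 1 carry 1
  1×3+1 = 4 → write 0 carry 2
  0×3+2 = 2 → write 0 carry 1
  1×3+1 = 4 → write 0 carry 2
  0×3+2 = 2 → write 0 carry 1
  0×3+1 = 1 → write 1
  1×3 = 3 → write 1 carry 1
  1×3+1 = 4 → write 0 carry 2
  0×3+2 = 2 → write 0 carry 1
  1×3+1 = 4 → write 0 carry 2
  1×3+2 = 5 → write 1 carry 2
  0×3+2 = 2 → write 0 carry 1
  0×3+1 = 1 → write 1
  1×3 = 3 → write 1 carry 1
  0×3+1 = 1 → write 1
  1×3 = 3 → write 1 carry 1
  1×3+1 = 4 → write 0 carry 2
  remaining carry: 10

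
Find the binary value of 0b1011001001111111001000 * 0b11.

0b100001011101111101011000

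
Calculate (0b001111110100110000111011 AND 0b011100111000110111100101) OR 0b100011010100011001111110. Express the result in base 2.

0b001111110100110000111011 AND 0b011100111000110111100101 = 0b001100110000110000100001.
Then OR with 0b100011010100011001111110.

0b101111110100111001111111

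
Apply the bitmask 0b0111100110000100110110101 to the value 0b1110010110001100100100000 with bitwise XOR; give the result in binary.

0b1001110000001000010010101

XOR bit by bit (1 where the bits differ):
  1110010110001100100100000
^ 0111100110000100110110101
= 1001110000001000010010101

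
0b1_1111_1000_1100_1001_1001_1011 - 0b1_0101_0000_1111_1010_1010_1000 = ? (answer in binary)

Subtract column by column in base 2:
  1-0 → 1
  1-0 → 1
  0-0 → 0
  1-1 → 0
  1-0 → 1
  0-1 → 1 (borrow)
  0-0-1 → 1 (borrow)
  1-1-1 → 1 (borrow)
  1-0-1 → 0
  0-1 → 1 (borrow)
  0-0-1 → 1 (borrow)
  1-1-1 → 1 (borrow)
  0-1-1 → 0 (borrow)
  0-1-1 → 0 (borrow)
  1-1-1 → 1 (borrow)
  1-1-1 → 1 (borrow)
  0-0-1 → 1 (borrow)
  0-0-1 → 1 (borrow)
  0-0-1 → 1 (borrow)
  1-0-1 → 0
  1-1 → 0
  1-0 → 1
  1-1 → 0
  1-0 → 1
  1-1 → 0

0b101001111100111011110011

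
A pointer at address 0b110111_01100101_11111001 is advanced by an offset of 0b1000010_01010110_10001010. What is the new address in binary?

0b11110011011110010000011

Add column by column in base 2, right to left:
  1+0 = 1
  0+1 = 1
  0+0 = 0
  1+1 = 0 carry 1
  1+0+1 = 0 carry 1
  1+0+1 = 0 carry 1
  1+0+1 = 0 carry 1
  1+1+1 = 1 carry 1
  1+0+1 = 0 carry 1
  0+1+1 = 0 carry 1
  1+1+1 = 1 carry 1
  0+0+1 = 1
  0+1 = 1
  1+0 = 1
  1+1 = 0 carry 1
  0+0+1 = 1
  1+0 = 1
  1+1 = 0 carry 1
  1+0+1 = 0 carry 1
  0+0+1 = 1
  1+0 = 1
  1+0 = 1
  0+1 = 1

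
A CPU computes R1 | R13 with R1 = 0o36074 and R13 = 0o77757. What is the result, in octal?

0o77777

OR each oct digit independently (no carries):
  3|7=7, 6|7=7, 0|7=7, 7|5=7, 4|7=7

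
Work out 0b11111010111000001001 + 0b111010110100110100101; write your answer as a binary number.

0b1011010001011110101110

Add column by column in base 2, right to left:
  1+1 = 0 carry 1
  0+0+1 = 1
  0+1 = 1
  1+0 = 1
  0+0 = 0
  0+1 = 1
  0+0 = 0
  0+1 = 1
  0+1 = 1
  1+0 = 1
  1+0 = 1
  1+1 = 0 carry 1
  0+0+1 = 1
  1+1 = 0 carry 1
  0+1+1 = 0 carry 1
  1+0+1 = 0 carry 1
  1+1+1 = 1 carry 1
  1+0+1 = 0 carry 1
  1+1+1 = 1 carry 1
  1+1+1 = 1 carry 1
  0+1+1 = 0 carry 1
  final carry 1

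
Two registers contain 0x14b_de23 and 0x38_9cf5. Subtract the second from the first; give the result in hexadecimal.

Subtract column by column in base 16:
  3-5 → e (borrow)
  2-f-1 → 2 (borrow)
  e-c-1 → 1
  d-9 → 4
  b-8 → 3
  4-3 → 1
  1-0 → 1

0x113412e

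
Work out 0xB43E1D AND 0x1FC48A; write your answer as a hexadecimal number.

AND each hex digit independently (no carries):
  B&1=1, 4&F=4, 3&C=0, E&4=4, 1&8=0, D&A=8

0x140408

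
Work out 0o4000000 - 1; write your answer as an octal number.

0o3777777

The trailing 6 digits are 0, so subtracting 1 borrows through: they become 7 and the next digit up decrements.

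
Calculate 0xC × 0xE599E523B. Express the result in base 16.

0xAC336BDAC4

Multiply each base-16 digit by 12, carrying:
  B×12 = 132 → write 4 carry 8
  3×12+8 = 44 → write C carry 2
  2×12+2 = 26 → write A carry 1
  5×12+1 = 61 → write D carry 3
  E×12+3 = 171 → write B carry 10
  9×12+10 = 118 → write 6 carry 7
  9×12+7 = 115 → write 3 carry 7
  5×12+7 = 67 → write 3 carry 4
  E×12+4 = 172 → write C carry 10
  remaining carry: A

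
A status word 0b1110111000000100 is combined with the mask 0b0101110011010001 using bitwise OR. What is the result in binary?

0b1111111011010101

OR bit by bit (1 where either bit is 1):
  1110111000000100
| 0101110011010001
= 1111111011010101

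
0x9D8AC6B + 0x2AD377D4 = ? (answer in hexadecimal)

0x34AC243F

Add column by column in base 16, right to left:
  B+4 = F
  6+D = 3 carry 1
  C+7+1 = 4 carry 1
  A+7+1 = 2 carry 1
  8+3+1 = C
  D+D = A carry 1
  9+A+1 = 4 carry 1
  0+2+1 = 3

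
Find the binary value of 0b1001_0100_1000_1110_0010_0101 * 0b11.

0b1101111011010101001101111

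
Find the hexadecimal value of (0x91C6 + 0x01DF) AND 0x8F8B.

0x8381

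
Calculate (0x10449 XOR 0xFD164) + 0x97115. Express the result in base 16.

First 0x10449 XOR 0xFD164 = 0xED52D.
Add column by column in base 16, right to left:
  D+5 = 2 carry 1
  2+1+1 = 4
  5+1 = 6
  D+7 = 4 carry 1
  E+9+1 = 8 carry 1
  final carry 1

0x184642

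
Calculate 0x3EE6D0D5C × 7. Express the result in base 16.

Multiply each base-16 digit by 7, carrying:
  C×7 = 84 → write 4 carry 5
  5×7+5 = 40 → write 8 carry 2
  D×7+2 = 93 → write D carry 5
  0×7+5 = 5 → write 5
  D×7 = 91 → write B carry 5
  6×7+5 = 47 → write F carry 2
  E×7+2 = 100 → write 4 carry 6
  E×7+6 = 104 → write 8 carry 6
  3×7+6 = 27 → write B carry 1
  remaining carry: 1

0x1B84FB5D84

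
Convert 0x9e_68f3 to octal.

Expand each hex digit to 4 bits: 9=1001 e=1110 6=0110 8=1000 f=1111 3=0011.
Group the bits in threes: 100 111 100 110 100 011 110 011 → 47464363.

0o47464363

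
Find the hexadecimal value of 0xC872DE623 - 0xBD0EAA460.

Subtract column by column in base 16:
  3-0 → 3
  2-6 → C (borrow)
  6-4-1 → 1
  E-A → 4
  D-A → 3
  2-E → 4 (borrow)
  7-0-1 → 6
  8-D → B (borrow)
  C-B-1 → 0

0xB64341C3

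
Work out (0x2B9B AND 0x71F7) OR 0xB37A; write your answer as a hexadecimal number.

0xB3FB

0x2B9B AND 0x71F7 = 0x2193.
Then OR with 0xB37A.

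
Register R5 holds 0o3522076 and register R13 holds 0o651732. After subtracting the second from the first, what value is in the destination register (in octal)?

Subtract column by column in base 8:
  6-2 → 4
  7-3 → 4
  0-7 → 1 (borrow)
  2-1-1 → 0
  2-5 → 5 (borrow)
  5-6-1 → 6 (borrow)
  3-0-1 → 2

0o2650144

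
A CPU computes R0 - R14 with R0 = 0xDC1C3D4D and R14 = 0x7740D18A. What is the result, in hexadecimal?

0x64DB6BC3

Subtract column by column in base 16:
  D-A → 3
  4-8 → C (borrow)
  D-1-1 → B
  3-D → 6 (borrow)
  C-0-1 → B
  1-4 → D (borrow)
  C-7-1 → 4
  D-7 → 6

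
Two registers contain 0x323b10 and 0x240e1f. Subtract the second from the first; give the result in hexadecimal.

0xe2cf1

Subtract column by column in base 16:
  0-f → 1 (borrow)
  1-1-1 → f (borrow)
  b-e-1 → c (borrow)
  3-0-1 → 2
  2-4 → e (borrow)
  3-2-1 → 0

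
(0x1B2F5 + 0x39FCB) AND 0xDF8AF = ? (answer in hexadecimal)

0x55080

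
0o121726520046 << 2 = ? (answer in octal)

0o507532500230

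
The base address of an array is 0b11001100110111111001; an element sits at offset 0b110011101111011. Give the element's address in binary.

0b11010011010101110100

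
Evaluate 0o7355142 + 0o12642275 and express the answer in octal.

Add column by column in base 8, right to left:
  2+5 = 7
  4+7 = 3 carry 1
  1+2+1 = 4
  5+2 = 7
  5+4 = 1 carry 1
  3+6+1 = 2 carry 1
  7+2+1 = 2 carry 1
  0+1+1 = 2

0o22217437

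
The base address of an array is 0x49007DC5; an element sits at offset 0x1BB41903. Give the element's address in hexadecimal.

0x64B496C8

Add column by column in base 16, right to left:
  5+3 = 8
  C+0 = C
  D+9 = 6 carry 1
  7+1+1 = 9
  0+4 = 4
  0+B = B
  9+B = 4 carry 1
  4+1+1 = 6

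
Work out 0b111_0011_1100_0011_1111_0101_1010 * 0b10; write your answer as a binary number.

Multiply each base-2 digit by 2, carrying:
  0×2 = 0 → write 0
  1×2 = 2 → write 0 carry 1
  0×2+1 = 1 → write 1
  1×2 = 2 → write 0 carry 1
  1×2+1 = 3 → write 1 carry 1
  0×2+1 = 1 → write 1
  1×2 = 2 → write 0 carry 1
  0×2+1 = 1 → write 1
  1×2 = 2 → write 0 carry 1
  1×2+1 = 3 → write 1 carry 1
  1×2+1 = 3 → write 1 carry 1
  1×2+1 = 3 → write 1 carry 1
  1×2+1 = 3 → write 1 carry 1
  1×2+1 = 3 → write 1 carry 1
  0×2+1 = 1 → write 1
  0×2 = 0 → write 0
  0×2 = 0 → write 0
  0×2 = 0 → write 0
  1×2 = 2 → write 0 carry 1
  1×2+1 = 3 → write 1 carry 1
  1×2+1 = 3 → write 1 carry 1
  1×2+1 = 3 → write 1 carry 1
  0×2+1 = 1 → write 1
  0×2 = 0 → write 0
  1×2 = 2 → write 0 carry 1
  1×2+1 = 3 → write 1 carry 1
  1×2+1 = 3 → write 1 carry 1
  remaining carry: 1

0b1110011110000111111010110100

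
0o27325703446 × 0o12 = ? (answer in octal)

0o352132643574

Multiply each base-8 digit by 10, carrying:
  6×10 = 60 → write 4 carry 7
  4×10+7 = 47 → write 7 carry 5
  4×10+5 = 45 → write 5 carry 5
  3×10+5 = 35 → write 3 carry 4
  0×10+4 = 4 → write 4
  7×10 = 70 → write 6 carry 8
  5×10+8 = 58 → write 2 carry 7
  2×10+7 = 27 → write 3 carry 3
  3×10+3 = 33 → write 1 carry 4
  7×10+4 = 74 → write 2 carry 9
  2×10+9 = 29 → write 5 carry 3
  remaining carry: 3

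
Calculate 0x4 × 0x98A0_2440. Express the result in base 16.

0x262809100

Multiply each base-16 digit by 4, carrying:
  0×4 = 0 → write 0
  4×4 = 16 → write 0 carry 1
  4×4+1 = 17 → write 1 carry 1
  2×4+1 = 9 → write 9
  0×4 = 0 → write 0
  A×4 = 40 → write 8 carry 2
  8×4+2 = 34 → write 2 carry 2
  9×4+2 = 38 → write 6 carry 2
  remaining carry: 2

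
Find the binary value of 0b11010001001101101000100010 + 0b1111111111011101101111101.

0b101010001001001010110011111

Add column by column in base 2, right to left:
  0+1 = 1
  1+0 = 1
  0+1 = 1
  0+1 = 1
  0+1 = 1
  1+1 = 0 carry 1
  0+1+1 = 0 carry 1
  0+0+1 = 1
  0+1 = 1
  1+1 = 0 carry 1
  0+0+1 = 1
  1+1 = 0 carry 1
  1+1+1 = 1 carry 1
  0+1+1 = 0 carry 1
  1+0+1 = 0 carry 1
  1+1+1 = 1 carry 1
  0+1+1 = 0 carry 1
  0+1+1 = 0 carry 1
  1+1+1 = 1 carry 1
  0+1+1 = 0 carry 1
  0+1+1 = 0 carry 1
  0+1+1 = 0 carry 1
  1+1+1 = 1 carry 1
  0+1+1 = 0 carry 1
  1+1+1 = 1 carry 1
  1+0+1 = 0 carry 1
  final carry 1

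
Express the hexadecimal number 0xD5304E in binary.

0b110101010011000001001110

Expand each hex digit to 4 bits: D=1101 5=0101 3=0011 0=0000 4=0100 E=1110.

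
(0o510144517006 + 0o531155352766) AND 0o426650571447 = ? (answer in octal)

0o200071444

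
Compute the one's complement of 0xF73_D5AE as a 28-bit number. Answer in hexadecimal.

0x08C2A51

Each hex digit d becomes F−d:
  F→0, 7→8, 3→C, D→2, 5→A, A→5, E→1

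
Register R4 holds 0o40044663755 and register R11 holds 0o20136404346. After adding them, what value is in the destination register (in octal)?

0o60203270323

Add column by column in base 8, right to left:
  5+6 = 3 carry 1
  5+4+1 = 2 carry 1
  7+3+1 = 3 carry 1
  3+4+1 = 0 carry 1
  6+0+1 = 7
  6+4 = 2 carry 1
  4+6+1 = 3 carry 1
  4+3+1 = 0 carry 1
  0+1+1 = 2
  0+0 = 0
  4+2 = 6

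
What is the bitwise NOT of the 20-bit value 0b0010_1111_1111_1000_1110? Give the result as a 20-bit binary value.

0b11010000000001110001

Invert each bit: 00101111111110001110 → 11010000000001110001.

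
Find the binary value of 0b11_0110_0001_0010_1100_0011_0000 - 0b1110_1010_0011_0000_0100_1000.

0b10011101101111101111101000

Subtract column by column in base 2:
  0-0 → 0
  0-0 → 0
  0-0 → 0
  0-1 → 1 (borrow)
  1-0-1 → 0
  1-0 → 1
  0-1 → 1 (borrow)
  0-0-1 → 1 (borrow)
  0-0-1 → 1 (borrow)
  0-0-1 → 1 (borrow)
  1-0-1 → 0
  1-0 → 1
  0-1 → 1 (borrow)
  1-1-1 → 1 (borrow)
  0-0-1 → 1 (borrow)
  0-0-1 → 1 (borrow)
  1-0-1 → 0
  0-1 → 1 (borrow)
  0-0-1 → 1 (borrow)
  0-1-1 → 0 (borrow)
  0-0-1 → 1 (borrow)
  1-1-1 → 1 (borrow)
  1-1-1 → 1 (borrow)
  0-1-1 → 0 (borrow)
  1-0-1 → 0
  1-0 → 1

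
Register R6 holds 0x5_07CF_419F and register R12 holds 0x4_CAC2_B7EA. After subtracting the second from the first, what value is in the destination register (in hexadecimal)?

0x3D0C89B5

Subtract column by column in base 16:
  F-A → 5
  9-E → B (borrow)
  1-7-1 → 9 (borrow)
  4-B-1 → 8 (borrow)
  F-2-1 → C
  C-C → 0
  7-A → D (borrow)
  0-C-1 → 3 (borrow)
  5-4-1 → 0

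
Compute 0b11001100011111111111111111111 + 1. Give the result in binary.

0b11001100100000000000000000000

The trailing 20 digits are 1 (max in base 2), so adding 1 cascades: they roll to 0 and the next digit up increments.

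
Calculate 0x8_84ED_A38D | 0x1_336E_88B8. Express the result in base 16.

OR each hex digit independently (no carries):
  8|1=9, 8|3=B, 4|3=7, E|6=E, D|E=F, A|8=A, 3|8=B, 8|B=B, D|8=D

0x9B7EFABBD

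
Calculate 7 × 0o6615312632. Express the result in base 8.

Multiply each base-8 digit by 7, carrying:
  2×7 = 14 → write 6 carry 1
  3×7+1 = 22 → write 6 carry 2
  6×7+2 = 44 → write 4 carry 5
  2×7+5 = 19 → write 3 carry 2
  1×7+2 = 9 → write 1 carry 1
  3×7+1 = 22 → write 6 carry 2
  5×7+2 = 37 → write 5 carry 4
  1×7+4 = 11 → write 3 carry 1
  6×7+1 = 43 → write 3 carry 5
  6×7+5 = 47 → write 7 carry 5
  remaining carry: 5

0o57335613466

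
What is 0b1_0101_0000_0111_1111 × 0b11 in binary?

0b111111000101111101

Multiply each base-2 digit by 3, carrying:
  1×3 = 3 → write 1 carry 1
  1×3+1 = 4 → write 0 carry 2
  1×3+2 = 5 → write 1 carry 2
  1×3+2 = 5 → write 1 carry 2
  1×3+2 = 5 → write 1 carry 2
  1×3+2 = 5 → write 1 carry 2
  1×3+2 = 5 → write 1 carry 2
  0×3+2 = 2 → write 0 carry 1
  0×3+1 = 1 → write 1
  0×3 = 0 → write 0
  0×3 = 0 → write 0
  0×3 = 0 → write 0
  1×3 = 3 → write 1 carry 1
  0×3+1 = 1 → write 1
  1×3 = 3 → write 1 carry 1
  0×3+1 = 1 → write 1
  1×3 = 3 → write 1 carry 1
  remaining carry: 1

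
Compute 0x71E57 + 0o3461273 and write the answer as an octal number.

0o5300422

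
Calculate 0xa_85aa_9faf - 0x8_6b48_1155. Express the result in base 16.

0x21a628e5a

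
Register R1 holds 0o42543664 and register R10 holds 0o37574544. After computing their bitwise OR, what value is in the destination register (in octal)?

OR each oct digit independently (no carries):
  4|3=7, 2|7=7, 5|5=5, 4|7=7, 3|4=7, 6|5=7, 6|4=6, 4|4=4

0o77577764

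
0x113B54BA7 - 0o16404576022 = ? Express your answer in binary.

0x113B54BA7 = 0b100010011101101010100101110100111 in binary.
0o16404576022 = 0b1110100000100101111110000010010 in binary.
Subtract column by column in base 2:
  1-0 → 1
  1-1 → 0
  1-0 → 1
  0-0 → 0
  0-1 → 1 (borrow)
  1-0-1 → 0
  0-0 → 0
  1-0 → 1
  1-0 → 1
  1-0 → 1
  0-1 → 1 (borrow)
  1-1-1 → 1 (borrow)
  0-1-1 → 0 (borrow)
  0-1-1 → 0 (borrow)
  1-1-1 → 1 (borrow)
  0-1-1 → 0 (borrow)
  1-0-1 → 0
  0-1 → 1 (borrow)
  1-0-1 → 0
  0-0 → 0
  1-1 → 0
  1-0 → 1
  0-0 → 0
  1-0 → 1
  1-0 → 1
  1-0 → 1
  0-1 → 1 (borrow)
  0-0-1 → 1 (borrow)
  1-1-1 → 1 (borrow)
  0-1-1 → 0 (borrow)
  0-1-1 → 0 (borrow)
  0-0-1 → 1 (borrow)
  1-0-1 → 0

0b10011111101000100100111110010101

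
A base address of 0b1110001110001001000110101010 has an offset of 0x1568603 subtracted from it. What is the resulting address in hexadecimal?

0xCE20BA7

0b1110001110001001000110101010 = 0xE3891AA in hexadecimal.
Subtract column by column in base 16:
  A-3 → 7
  A-0 → A
  1-6 → B (borrow)
  9-8-1 → 0
  8-6 → 2
  3-5 → E (borrow)
  E-1-1 → C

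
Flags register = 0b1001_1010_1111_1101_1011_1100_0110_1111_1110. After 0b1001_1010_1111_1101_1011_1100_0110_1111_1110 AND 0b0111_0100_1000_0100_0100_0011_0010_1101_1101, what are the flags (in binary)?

AND bit by bit (1 only where both bits are 1):
  100110101111110110111100011011111110
& 011101001000010001000011001011011101
= 000100001000010000000000001011011100

0b000100001000010000000000001011011100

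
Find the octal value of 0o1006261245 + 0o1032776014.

Add column by column in base 8, right to left:
  5+4 = 1 carry 1
  4+1+1 = 6
  2+0 = 2
  1+6 = 7
  6+7 = 5 carry 1
  2+7+1 = 2 carry 1
  6+2+1 = 1 carry 1
  0+3+1 = 4
  0+0 = 0
  1+1 = 2

0o2041257261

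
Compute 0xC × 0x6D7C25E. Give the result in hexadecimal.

0x521D1C68

Multiply each base-16 digit by 12, carrying:
  E×12 = 168 → write 8 carry 10
  5×12+10 = 70 → write 6 carry 4
  2×12+4 = 28 → write C carry 1
  C×12+1 = 145 → write 1 carry 9
  7×12+9 = 93 → write D carry 5
  D×12+5 = 161 → write 1 carry 10
  6×12+10 = 82 → write 2 carry 5
  remaining carry: 5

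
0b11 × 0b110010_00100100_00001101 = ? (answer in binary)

0b100101100110110000100111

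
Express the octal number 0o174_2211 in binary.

Each octal digit is 3 bits: 1=001 7=111 4=100 2=010 2=010 1=001 1=001.

0b1111100010010001001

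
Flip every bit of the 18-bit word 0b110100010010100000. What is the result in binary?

0b001011101101011111

Invert each bit: 110100010010100000 → 001011101101011111.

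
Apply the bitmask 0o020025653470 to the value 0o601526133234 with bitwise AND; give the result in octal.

0o000024013030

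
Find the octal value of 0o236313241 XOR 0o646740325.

0o470453164

XOR each oct digit independently (no carries):
  2^6=4, 3^4=7, 6^6=0, 3^7=4, 1^4=5, 3^0=3, 2^3=1, 4^2=6, 1^5=4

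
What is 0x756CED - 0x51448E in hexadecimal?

Subtract column by column in base 16:
  D-E → F (borrow)
  E-8-1 → 5
  C-4 → 8
  6-4 → 2
  5-1 → 4
  7-5 → 2

0x24285F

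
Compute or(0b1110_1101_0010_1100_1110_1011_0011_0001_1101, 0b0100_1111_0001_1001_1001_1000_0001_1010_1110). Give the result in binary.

OR bit by bit (1 where either bit is 1):
  111011010010110011101011001100011101
| 010011110001100110011000000110101110
= 111011110011110111111011001110111111

0b111011110011110111111011001110111111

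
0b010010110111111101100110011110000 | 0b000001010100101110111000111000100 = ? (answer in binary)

OR bit by bit (1 where either bit is 1):
  010010110111111101100110011110000
| 000001010100101110111000111000100
= 010011110111111111111110111110100

0b010011110111111111111110111110100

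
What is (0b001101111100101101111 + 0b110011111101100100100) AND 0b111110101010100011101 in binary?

Add column by column in base 2, right to left:
  1+0 = 1
  1+0 = 1
  1+1 = 0 carry 1
  1+0+1 = 0 carry 1
  0+0+1 = 1
  1+1 = 0 carry 1
  1+0+1 = 0 carry 1
  0+0+1 = 1
  1+1 = 0 carry 1
  0+1+1 = 0 carry 1
  0+0+1 = 1
  1+1 = 0 carry 1
  1+1+1 = 1 carry 1
  1+1+1 = 1 carry 1
  1+1+1 = 1 carry 1
  1+1+1 = 1 carry 1
  0+1+1 = 0 carry 1
  1+0+1 = 0 carry 1
  1+0+1 = 0 carry 1
  0+1+1 = 0 carry 1
  0+1+1 = 0 carry 1
  final carry 1
Sum = 0b1000001111010010010011; now AND with 0b111110101010100011101:
  1000001111010010010011
& 0111110101010100011101
= 0000000101010000010001

0b101010000010001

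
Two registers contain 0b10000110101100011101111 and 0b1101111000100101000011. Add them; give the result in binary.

0b11110101110001000110010

Add column by column in base 2, right to left:
  1+1 = 0 carry 1
  1+1+1 = 1 carry 1
  1+0+1 = 0 carry 1
  1+0+1 = 0 carry 1
  0+0+1 = 1
  1+0 = 1
  1+1 = 0 carry 1
  1+0+1 = 0 carry 1
  0+1+1 = 0 carry 1
  0+0+1 = 1
  0+0 = 0
  1+1 = 0 carry 1
  1+0+1 = 0 carry 1
  0+0+1 = 1
  1+0 = 1
  0+1 = 1
  1+1 = 0 carry 1
  1+1+1 = 1 carry 1
  0+1+1 = 0 carry 1
  0+0+1 = 1
  0+1 = 1
  0+1 = 1
  1+0 = 1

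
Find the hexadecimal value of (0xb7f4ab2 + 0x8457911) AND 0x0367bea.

Add column by column in base 16, right to left:
  2+1 = 3
  b+1 = c
  a+9 = 3 carry 1
  4+7+1 = c
  f+5 = 4 carry 1
  7+4+1 = c
  b+8 = 3 carry 1
  final carry 1
Sum = 0x13c4c3c3; now AND with 0x0367bea:
  1&0=0, 3&0=0, c&3=0, 4&6=4, c&7=4, 3&b=3, c&e=c, 3&a=2

0x443c2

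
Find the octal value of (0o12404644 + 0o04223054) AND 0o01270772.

Add column by column in base 8, right to left:
  4+4 = 0 carry 1
  4+5+1 = 2 carry 1
  6+0+1 = 7
  4+3 = 7
  0+2 = 2
  4+2 = 6
  2+4 = 6
  1+0 = 1
Sum = 0o16627720; now AND with 0o01270772:
  1&0=0, 6&1=0, 6&2=2, 2&7=2, 7&0=0, 7&7=7, 2&7=2, 0&2=0

0o220720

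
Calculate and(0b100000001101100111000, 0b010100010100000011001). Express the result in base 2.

0b000000000100000011000

AND bit by bit (1 only where both bits are 1):
  100000001101100111000
& 010100010100000011001
= 000000000100000011000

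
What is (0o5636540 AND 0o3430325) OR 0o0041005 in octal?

0o5636540 AND 0o3430325 = 0o1430100.
Then OR with 0o0041005.

0o1471105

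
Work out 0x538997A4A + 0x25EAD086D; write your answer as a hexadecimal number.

Add column by column in base 16, right to left:
  A+D = 7 carry 1
  4+6+1 = B
  A+8 = 2 carry 1
  7+0+1 = 8
  9+D = 6 carry 1
  9+A+1 = 4 carry 1
  8+E+1 = 7 carry 1
  3+5+1 = 9
  5+2 = 7

0x7974682B7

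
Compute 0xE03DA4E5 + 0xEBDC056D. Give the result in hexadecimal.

0x1CC19AA52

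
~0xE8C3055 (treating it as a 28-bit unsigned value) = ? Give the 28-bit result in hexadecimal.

0x173CFAA

Each hex digit d becomes F−d:
  E→1, 8→7, C→3, 3→C, 0→F, 5→A, 5→A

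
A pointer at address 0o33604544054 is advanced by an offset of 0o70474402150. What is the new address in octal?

0o124301146224

Add column by column in base 8, right to left:
  4+0 = 4
  5+5 = 2 carry 1
  0+1+1 = 2
  4+2 = 6
  4+0 = 4
  5+4 = 1 carry 1
  4+4+1 = 1 carry 1
  0+7+1 = 0 carry 1
  6+4+1 = 3 carry 1
  3+0+1 = 4
  3+7 = 2 carry 1
  final carry 1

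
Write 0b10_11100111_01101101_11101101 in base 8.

Group the bits in threes: 010 111 001 110 110 110 111 101 101 → 271666755.

0o271666755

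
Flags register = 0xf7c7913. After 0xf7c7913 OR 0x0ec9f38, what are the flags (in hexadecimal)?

OR each hex digit independently (no carries):
  f|0=f, 7|e=f, c|c=c, 7|9=f, 9|f=f, 1|3=3, 3|8=b

0xffcff3b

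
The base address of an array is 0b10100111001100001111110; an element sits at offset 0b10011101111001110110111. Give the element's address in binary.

0b101000101000110000110101

Add column by column in base 2, right to left:
  0+1 = 1
  1+1 = 0 carry 1
  1+1+1 = 1 carry 1
  1+0+1 = 0 carry 1
  1+1+1 = 1 carry 1
  1+1+1 = 1 carry 1
  1+0+1 = 0 carry 1
  0+1+1 = 0 carry 1
  0+1+1 = 0 carry 1
  0+1+1 = 0 carry 1
  0+0+1 = 1
  1+0 = 1
  1+1 = 0 carry 1
  0+1+1 = 0 carry 1
  0+1+1 = 0 carry 1
  1+1+1 = 1 carry 1
  1+0+1 = 0 carry 1
  1+1+1 = 1 carry 1
  0+1+1 = 0 carry 1
  0+1+1 = 0 carry 1
  1+0+1 = 0 carry 1
  0+0+1 = 1
  1+1 = 0 carry 1
  final carry 1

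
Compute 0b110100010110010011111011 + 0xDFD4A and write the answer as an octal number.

0b110100010110010011111011 = 0o64262373 in octal.
0xDFD4A = 0o3376512 in octal.
Add column by column in base 8, right to left:
  3+2 = 5
  7+1 = 0 carry 1
  3+5+1 = 1 carry 1
  2+6+1 = 1 carry 1
  6+7+1 = 6 carry 1
  2+3+1 = 6
  4+3 = 7
  6+0 = 6

0o67661105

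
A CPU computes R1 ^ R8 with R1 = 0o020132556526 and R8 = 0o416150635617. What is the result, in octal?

0o436062363331

XOR each oct digit independently (no carries):
  0^4=4, 2^1=3, 0^6=6, 1^1=0, 3^5=6, 2^0=2, 5^6=3, 5^3=6, 6^5=3, 5^6=3, 2^1=3, 6^7=1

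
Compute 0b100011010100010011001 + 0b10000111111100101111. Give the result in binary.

Add column by column in base 2, right to left:
  1+1 = 0 carry 1
  0+1+1 = 0 carry 1
  0+1+1 = 0 carry 1
  1+1+1 = 1 carry 1
  1+0+1 = 0 carry 1
  0+1+1 = 0 carry 1
  0+0+1 = 1
  1+0 = 1
  0+1 = 1
  0+1 = 1
  0+1 = 1
  1+1 = 0 carry 1
  0+1+1 = 0 carry 1
  1+1+1 = 1 carry 1
  0+1+1 = 0 carry 1
  1+0+1 = 0 carry 1
  1+0+1 = 0 carry 1
  0+0+1 = 1
  0+0 = 0
  0+1 = 1
  1+0 = 1

0b110100010011111001000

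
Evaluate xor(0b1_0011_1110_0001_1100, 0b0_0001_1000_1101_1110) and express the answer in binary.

0b10010011011000010

XOR bit by bit (1 where the bits differ):
  10011111000011100
^ 00001100011011110
= 10010011011000010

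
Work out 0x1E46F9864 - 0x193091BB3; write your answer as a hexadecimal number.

0x51667CB1

Subtract column by column in base 16:
  4-3 → 1
  6-B → B (borrow)
  8-B-1 → C (borrow)
  9-1-1 → 7
  F-9 → 6
  6-0 → 6
  4-3 → 1
  E-9 → 5
  1-1 → 0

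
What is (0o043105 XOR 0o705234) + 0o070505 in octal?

0o1037036

First 0o043105 XOR 0o705234 = 0o746331.
Add column by column in base 8, right to left:
  1+5 = 6
  3+0 = 3
  3+5 = 0 carry 1
  6+0+1 = 7
  4+7 = 3 carry 1
  7+0+1 = 0 carry 1
  final carry 1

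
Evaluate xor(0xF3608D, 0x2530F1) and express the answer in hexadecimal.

XOR each hex digit independently (no carries):
  F^2=D, 3^5=6, 6^3=5, 0^0=0, 8^F=7, D^1=C

0xD6507C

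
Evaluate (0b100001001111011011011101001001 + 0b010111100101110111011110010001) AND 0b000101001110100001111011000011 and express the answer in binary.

0b100000000111011000010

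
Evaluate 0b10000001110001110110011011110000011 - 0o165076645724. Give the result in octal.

0b10000001110001110110011011110000011 = 0o201616633603 in octal.
Subtract column by column in base 8:
  3-4 → 7 (borrow)
  0-2-1 → 5 (borrow)
  6-7-1 → 6 (borrow)
  3-5-1 → 5 (borrow)
  3-4-1 → 6 (borrow)
  6-6-1 → 7 (borrow)
  6-6-1 → 7 (borrow)
  1-7-1 → 1 (borrow)
  6-0-1 → 5
  1-5 → 4 (borrow)
  0-6-1 → 1 (borrow)
  2-1-1 → 0

0o14517765657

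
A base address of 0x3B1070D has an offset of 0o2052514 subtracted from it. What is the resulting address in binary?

0b11101010001011000111000001

0x3B1070D = 0b11101100010000011100001101 in binary.
0o2052514 = 0b10000101010101001100 in binary.
Subtract column by column in base 2:
  1-0 → 1
  0-0 → 0
  1-1 → 0
  1-1 → 0
  0-0 → 0
  0-0 → 0
  0-1 → 1 (borrow)
  0-0-1 → 1 (borrow)
  1-1-1 → 1 (borrow)
  1-0-1 → 0
  1-1 → 0
  0-0 → 0
  0-1 → 1 (borrow)
  0-0-1 → 1 (borrow)
  0-1-1 → 0 (borrow)
  0-0-1 → 1 (borrow)
  1-0-1 → 0
  0-0 → 0
  0-0 → 0
  0-1 → 1 (borrow)
  1-0-1 → 0
  1-0 → 1
  0-0 → 0
  1-0 → 1
  1-0 → 1
  1-0 → 1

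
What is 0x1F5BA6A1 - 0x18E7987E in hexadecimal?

Subtract column by column in base 16:
  1-E → 3 (borrow)
  A-7-1 → 2
  6-8 → E (borrow)
  A-9-1 → 0
  B-7 → 4
  5-E → 7 (borrow)
  F-8-1 → 6
  1-1 → 0

0x6740E23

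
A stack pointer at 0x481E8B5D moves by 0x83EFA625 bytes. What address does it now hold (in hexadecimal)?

Add column by column in base 16, right to left:
  D+5 = 2 carry 1
  5+2+1 = 8
  B+6 = 1 carry 1
  8+A+1 = 3 carry 1
  E+F+1 = E carry 1
  1+E+1 = 0 carry 1
  8+3+1 = C
  4+8 = C

0xCC0E3182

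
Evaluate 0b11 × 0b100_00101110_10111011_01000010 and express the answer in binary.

0b1100100011000011000111000110

Multiply each base-2 digit by 3, carrying:
  0×3 = 0 → write 0
  1×3 = 3 → write 1 carry 1
  0×3+1 = 1 → write 1
  0×3 = 0 → write 0
  0×3 = 0 → write 0
  0×3 = 0 → write 0
  1×3 = 3 → write 1 carry 1
  0×3+1 = 1 → write 1
  1×3 = 3 → write 1 carry 1
  1×3+1 = 4 → write 0 carry 2
  0×3+2 = 2 → write 0 carry 1
  1×3+1 = 4 → write 0 carry 2
  1×3+2 = 5 → write 1 carry 2
  1×3+2 = 5 → write 1 carry 2
  0×3+2 = 2 → write 0 carry 1
  1×3+1 = 4 → write 0 carry 2
  0×3+2 = 2 → write 0 carry 1
  1×3+1 = 4 → write 0 carry 2
  1×3+2 = 5 → write 1 carry 2
  1×3+2 = 5 → write 1 carry 2
  0×3+2 = 2 → write 0 carry 1
  1×3+1 = 4 → write 0 carry 2
  0×3+2 = 2 → write 0 carry 1
  0×3+1 = 1 → write 1
  0×3 = 0 → write 0
  0×3 = 0 → write 0
  1×3 = 3 → write 1 carry 1
  remaining carry: 1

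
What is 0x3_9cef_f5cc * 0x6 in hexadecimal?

0x15ad9fc2c8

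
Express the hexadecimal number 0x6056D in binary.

Expand each hex digit to 4 bits: 6=0110 0=0000 5=0101 6=0110 D=1101.

0b1100000010101101101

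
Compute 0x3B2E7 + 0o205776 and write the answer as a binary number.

0x3B2E7 = 0b111011001011100111 in binary.
0o205776 = 0b10000101111111110 in binary.
Add column by column in base 2, right to left:
  1+0 = 1
  1+1 = 0 carry 1
  1+1+1 = 1 carry 1
  0+1+1 = 0 carry 1
  0+1+1 = 0 carry 1
  1+1+1 = 1 carry 1
  1+1+1 = 1 carry 1
  1+1+1 = 1 carry 1
  0+1+1 = 0 carry 1
  1+1+1 = 1 carry 1
  0+0+1 = 1
  0+1 = 1
  1+0 = 1
  1+0 = 1
  0+0 = 0
  1+0 = 1
  1+1 = 0 carry 1
  1+0+1 = 0 carry 1
  final carry 1

0b1001011111011100101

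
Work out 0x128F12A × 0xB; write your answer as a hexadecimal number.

0xCC25CCE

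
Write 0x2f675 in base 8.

0o573165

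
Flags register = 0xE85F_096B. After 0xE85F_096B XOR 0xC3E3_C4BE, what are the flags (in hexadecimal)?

0x2BBCCDD5

XOR each hex digit independently (no carries):
  E^C=2, 8^3=B, 5^E=B, F^3=C, 0^C=C, 9^4=D, 6^B=D, B^E=5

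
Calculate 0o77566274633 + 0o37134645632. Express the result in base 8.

0o136723142465

Add column by column in base 8, right to left:
  3+2 = 5
  3+3 = 6
  6+6 = 4 carry 1
  4+5+1 = 2 carry 1
  7+4+1 = 4 carry 1
  2+6+1 = 1 carry 1
  6+4+1 = 3 carry 1
  6+3+1 = 2 carry 1
  5+1+1 = 7
  7+7 = 6 carry 1
  7+3+1 = 3 carry 1
  final carry 1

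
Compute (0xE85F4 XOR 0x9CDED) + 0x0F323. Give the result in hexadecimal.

0x83B3C

First 0xE85F4 XOR 0x9CDED = 0x74819.
Add column by column in base 16, right to left:
  9+3 = C
  1+2 = 3
  8+3 = B
  4+F = 3 carry 1
  7+0+1 = 8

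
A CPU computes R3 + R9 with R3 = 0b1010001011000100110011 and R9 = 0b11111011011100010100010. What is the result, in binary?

Add column by column in base 2, right to left:
  1+0 = 1
  1+1 = 0 carry 1
  0+0+1 = 1
  0+0 = 0
  1+0 = 1
  1+1 = 0 carry 1
  0+0+1 = 1
  0+1 = 1
  1+0 = 1
  0+0 = 0
  0+0 = 0
  0+1 = 1
  1+1 = 0 carry 1
  1+1+1 = 1 carry 1
  0+0+1 = 1
  1+1 = 0 carry 1
  0+1+1 = 0 carry 1
  0+0+1 = 1
  0+1 = 1
  1+1 = 0 carry 1
  0+1+1 = 0 carry 1
  1+1+1 = 1 carry 1
  0+1+1 = 0 carry 1
  final carry 1

0b101001100110100111010101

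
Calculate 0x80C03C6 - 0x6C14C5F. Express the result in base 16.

0x14AB767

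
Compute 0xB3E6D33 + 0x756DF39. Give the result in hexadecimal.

Add column by column in base 16, right to left:
  3+9 = C
  3+3 = 6
  D+F = C carry 1
  6+D+1 = 4 carry 1
  E+6+1 = 5 carry 1
  3+5+1 = 9
  B+7 = 2 carry 1
  final carry 1

0x12954C6C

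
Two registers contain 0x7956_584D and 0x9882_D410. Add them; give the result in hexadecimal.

Add column by column in base 16, right to left:
  D+0 = D
  4+1 = 5
  8+4 = C
  5+D = 2 carry 1
  6+2+1 = 9
  5+8 = D
  9+8 = 1 carry 1
  7+9+1 = 1 carry 1
  final carry 1

0x111D92C5D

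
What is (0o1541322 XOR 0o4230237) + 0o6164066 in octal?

First 0o1541322 XOR 0o4230237 = 0o5771115.
Add column by column in base 8, right to left:
  5+6 = 3 carry 1
  1+6+1 = 0 carry 1
  1+0+1 = 2
  1+4 = 5
  7+6 = 5 carry 1
  7+1+1 = 1 carry 1
  5+6+1 = 4 carry 1
  final carry 1

0o14155203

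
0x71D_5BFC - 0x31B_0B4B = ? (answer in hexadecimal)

0x40250B1

Subtract column by column in base 16:
  C-B → 1
  F-4 → B
  B-B → 0
  5-0 → 5
  D-B → 2
  1-1 → 0
  7-3 → 4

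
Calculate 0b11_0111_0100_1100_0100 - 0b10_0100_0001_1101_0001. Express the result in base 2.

0b10011001011110011

Subtract column by column in base 2:
  0-1 → 1 (borrow)
  0-0-1 → 1 (borrow)
  1-0-1 → 0
  0-0 → 0
  0-1 → 1 (borrow)
  0-0-1 → 1 (borrow)
  1-1-1 → 1 (borrow)
  1-1-1 → 1 (borrow)
  0-1-1 → 0 (borrow)
  0-0-1 → 1 (borrow)
  1-0-1 → 0
  0-0 → 0
  1-0 → 1
  1-0 → 1
  1-1 → 0
  0-0 → 0
  1-0 → 1
  1-1 → 0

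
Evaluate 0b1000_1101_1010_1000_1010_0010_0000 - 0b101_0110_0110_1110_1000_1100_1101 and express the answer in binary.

Subtract column by column in base 2:
  0-1 → 1 (borrow)
  0-0-1 → 1 (borrow)
  0-1-1 → 0 (borrow)
  0-1-1 → 0 (borrow)
  0-0-1 → 1 (borrow)
  1-0-1 → 0
  0-1 → 1 (borrow)
  0-1-1 → 0 (borrow)
  0-0-1 → 1 (borrow)
  1-0-1 → 0
  0-0 → 0
  1-1 → 0
  0-0 → 0
  0-1 → 1 (borrow)
  0-1-1 → 0 (borrow)
  1-1-1 → 1 (borrow)
  0-0-1 → 1 (borrow)
  1-1-1 → 1 (borrow)
  0-1-1 → 0 (borrow)
  1-0-1 → 0
  1-0 → 1
  0-1 → 1 (borrow)
  1-1-1 → 1 (borrow)
  1-0-1 → 0
  0-1 → 1 (borrow)
  0-0-1 → 1 (borrow)
  0-1-1 → 0 (borrow)
  1-0-1 → 0

0b11011100111010000101010011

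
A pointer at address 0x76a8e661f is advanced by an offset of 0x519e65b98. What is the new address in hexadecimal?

0xc8474c1b7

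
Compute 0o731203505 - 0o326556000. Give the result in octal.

0o402425505

Subtract column by column in base 8:
  5-0 → 5
  0-0 → 0
  5-0 → 5
  3-6 → 5 (borrow)
  0-5-1 → 2 (borrow)
  2-5-1 → 4 (borrow)
  1-6-1 → 2 (borrow)
  3-2-1 → 0
  7-3 → 4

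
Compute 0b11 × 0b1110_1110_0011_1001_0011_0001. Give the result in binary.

Multiply each base-2 digit by 3, carrying:
  1×3 = 3 → write 1 carry 1
  0×3+1 = 1 → write 1
  0×3 = 0 → write 0
  0×3 = 0 → write 0
  1×3 = 3 → write 1 carry 1
  1×3+1 = 4 → write 0 carry 2
  0×3+2 = 2 → write 0 carry 1
  0×3+1 = 1 → write 1
  1×3 = 3 → write 1 carry 1
  0×3+1 = 1 → write 1
  0×3 = 0 → write 0
  1×3 = 3 → write 1 carry 1
  1×3+1 = 4 → write 0 carry 2
  1×3+2 = 5 → write 1 carry 2
  0×3+2 = 2 → write 0 carry 1
  0×3+1 = 1 → write 1
  0×3 = 0 → write 0
  1×3 = 3 → write 1 carry 1
  1×3+1 = 4 → write 0 carry 2
  1×3+2 = 5 → write 1 carry 2
  0×3+2 = 2 → write 0 carry 1
  1×3+1 = 4 → write 0 carry 2
  1×3+2 = 5 → write 1 carry 2
  1×3+2 = 5 → write 1 carry 2
  remaining carry: 10

0b10110010101010101110010011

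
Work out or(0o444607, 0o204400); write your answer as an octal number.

OR each oct digit independently (no carries):
  4|2=6, 4|0=4, 4|4=4, 6|4=6, 0|0=0, 7|0=7

0o644607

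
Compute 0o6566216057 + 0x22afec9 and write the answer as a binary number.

0b111000000001000001101011111000

0o6566216057 = 0b110101110110010001110000101111 in binary.
0x22afec9 = 0b10001010101111111011001001 in binary.
Add column by column in base 2, right to left:
  1+1 = 0 carry 1
  1+0+1 = 0 carry 1
  1+0+1 = 0 carry 1
  1+1+1 = 1 carry 1
  0+0+1 = 1
  1+0 = 1
  0+1 = 1
  0+1 = 1
  0+0 = 0
  0+1 = 1
  1+1 = 0 carry 1
  1+1+1 = 1 carry 1
  1+1+1 = 1 carry 1
  0+1+1 = 0 carry 1
  0+1+1 = 0 carry 1
  0+1+1 = 0 carry 1
  1+0+1 = 0 carry 1
  0+1+1 = 0 carry 1
  0+0+1 = 1
  1+1 = 0 carry 1
  1+0+1 = 0 carry 1
  0+1+1 = 0 carry 1
  1+0+1 = 0 carry 1
  1+0+1 = 0 carry 1
  1+0+1 = 0 carry 1
  0+1+1 = 0 carry 1
  1+0+1 = 0 carry 1
  0+0+1 = 1
  1+0 = 1
  1+0 = 1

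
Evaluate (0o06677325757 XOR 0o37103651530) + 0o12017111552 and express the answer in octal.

0o44013706041

First 0o06677325757 XOR 0o37103651530 = 0o31774574267.
Add column by column in base 8, right to left:
  7+2 = 1 carry 1
  6+5+1 = 4 carry 1
  2+5+1 = 0 carry 1
  4+1+1 = 6
  7+1 = 0 carry 1
  5+1+1 = 7
  4+7 = 3 carry 1
  7+1+1 = 1 carry 1
  7+0+1 = 0 carry 1
  1+2+1 = 4
  3+1 = 4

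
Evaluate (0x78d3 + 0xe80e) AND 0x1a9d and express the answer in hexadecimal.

Add column by column in base 16, right to left:
  3+e = 1 carry 1
  d+0+1 = e
  8+8 = 0 carry 1
  7+e+1 = 6 carry 1
  final carry 1
Sum = 0x160e1; now AND with 0x1a9d:
  1&0=0, 6&1=0, 0&a=0, e&9=8, 1&d=1

0x81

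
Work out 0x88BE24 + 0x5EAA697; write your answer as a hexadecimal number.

0x67364BB

Add column by column in base 16, right to left:
  4+7 = B
  2+9 = B
  E+6 = 4 carry 1
  B+A+1 = 6 carry 1
  8+A+1 = 3 carry 1
  8+E+1 = 7 carry 1
  0+5+1 = 6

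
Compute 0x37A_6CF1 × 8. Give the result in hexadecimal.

Multiply each base-16 digit by 8, carrying:
  1×8 = 8 → write 8
  F×8 = 120 → write 8 carry 7
  C×8+7 = 103 → write 7 carry 6
  6×8+6 = 54 → write 6 carry 3
  A×8+3 = 83 → write 3 carry 5
  7×8+5 = 61 → write D carry 3
  3×8+3 = 27 → write B carry 1
  remaining carry: 1

0x1BD36788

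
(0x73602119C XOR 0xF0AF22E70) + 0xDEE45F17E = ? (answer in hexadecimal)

0x162B36316A

First 0x73602119C XOR 0xF0AF22E70 = 0x83CF03FEC.
Add column by column in base 16, right to left:
  C+E = A carry 1
  E+7+1 = 6 carry 1
  F+1+1 = 1 carry 1
  3+F+1 = 3 carry 1
  0+5+1 = 6
  F+4 = 3 carry 1
  C+E+1 = B carry 1
  3+E+1 = 2 carry 1
  8+D+1 = 6 carry 1
  final carry 1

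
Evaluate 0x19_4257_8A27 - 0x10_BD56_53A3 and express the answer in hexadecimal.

Subtract column by column in base 16:
  7-3 → 4
  2-A → 8 (borrow)
  A-3-1 → 6
  8-5 → 3
  7-6 → 1
  5-5 → 0
  2-D → 5 (borrow)
  4-B-1 → 8 (borrow)
  9-0-1 → 8
  1-1 → 0

0x885013684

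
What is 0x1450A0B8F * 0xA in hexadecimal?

0xCB2647396

Multiply each base-16 digit by 10, carrying:
  F×10 = 150 → write 6 carry 9
  8×10+9 = 89 → write 9 carry 5
  B×10+5 = 115 → write 3 carry 7
  0×10+7 = 7 → write 7
  A×10 = 100 → write 4 carry 6
  0×10+6 = 6 → write 6
  5×10 = 50 → write 2 carry 3
  4×10+3 = 43 → write B carry 2
  1×10+2 = 12 → write C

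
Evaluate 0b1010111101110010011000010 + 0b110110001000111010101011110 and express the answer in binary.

0b1000001000110101101000100000

Add column by column in base 2, right to left:
  0+0 = 0
  1+1 = 0 carry 1
  0+1+1 = 0 carry 1
  0+1+1 = 0 carry 1
  0+1+1 = 0 carry 1
  0+0+1 = 1
  1+1 = 0 carry 1
  1+0+1 = 0 carry 1
  0+1+1 = 0 carry 1
  0+0+1 = 1
  1+1 = 0 carry 1
  0+0+1 = 1
  0+1 = 1
  1+1 = 0 carry 1
  1+1+1 = 1 carry 1
  1+0+1 = 0 carry 1
  0+0+1 = 1
  1+0 = 1
  1+1 = 0 carry 1
  1+0+1 = 0 carry 1
  1+0+1 = 0 carry 1
  0+0+1 = 1
  1+1 = 0 carry 1
  0+1+1 = 0 carry 1
  1+0+1 = 0 carry 1
  0+1+1 = 0 carry 1
  0+1+1 = 0 carry 1
  final carry 1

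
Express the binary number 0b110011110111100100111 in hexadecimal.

Group the bits into nibbles: 0001 1001 1110 1111 0010 0111 → 19EF27.

0x19EF27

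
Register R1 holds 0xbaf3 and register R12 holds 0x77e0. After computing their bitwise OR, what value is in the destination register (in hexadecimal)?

OR each hex digit independently (no carries):
  b|7=f, a|7=f, f|e=f, 3|0=3

0xfff3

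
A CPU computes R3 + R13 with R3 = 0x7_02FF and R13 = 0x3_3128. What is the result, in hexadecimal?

Add column by column in base 16, right to left:
  F+8 = 7 carry 1
  F+2+1 = 2 carry 1
  2+1+1 = 4
  0+3 = 3
  7+3 = A

0xA3427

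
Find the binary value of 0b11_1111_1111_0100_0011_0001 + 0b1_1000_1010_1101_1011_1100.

Add column by column in base 2, right to left:
  1+0 = 1
  0+0 = 0
  0+1 = 1
  0+1 = 1
  1+1 = 0 carry 1
  1+1+1 = 1 carry 1
  0+0+1 = 1
  0+1 = 1
  0+1 = 1
  0+0 = 0
  1+1 = 0 carry 1
  0+1+1 = 0 carry 1
  1+0+1 = 0 carry 1
  1+1+1 = 1 carry 1
  1+0+1 = 0 carry 1
  1+1+1 = 1 carry 1
  1+0+1 = 0 carry 1
  1+0+1 = 0 carry 1
  1+0+1 = 0 carry 1
  1+1+1 = 1 carry 1
  1+1+1 = 1 carry 1
  1+0+1 = 0 carry 1
  final carry 1

0b10110001010000111101101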